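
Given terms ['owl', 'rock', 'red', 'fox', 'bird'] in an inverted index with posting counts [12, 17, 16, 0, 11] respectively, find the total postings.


Summing posting list sizes:
'owl': 12 postings
'rock': 17 postings
'red': 16 postings
'fox': 0 postings
'bird': 11 postings
Total = 12 + 17 + 16 + 0 + 11 = 56

56


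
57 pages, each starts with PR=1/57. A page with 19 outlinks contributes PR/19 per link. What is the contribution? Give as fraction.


Initial PR = 1/57 = 1/57
Outlinks = 19
Contribution per link = PR / outlinks
= 1/57 / 19
= 1/1083

1/1083


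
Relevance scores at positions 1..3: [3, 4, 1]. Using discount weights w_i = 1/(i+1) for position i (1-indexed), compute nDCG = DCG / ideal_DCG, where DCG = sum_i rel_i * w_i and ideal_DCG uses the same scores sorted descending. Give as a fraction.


Position discount weights w_i = 1/(i+1) for i=1..3:
Weights = [1/2, 1/3, 1/4]
Actual relevance: [3, 4, 1]
DCG = 3/2 + 4/3 + 1/4 = 37/12
Ideal relevance (sorted desc): [4, 3, 1]
Ideal DCG = 4/2 + 3/3 + 1/4 = 13/4
nDCG = DCG / ideal_DCG = 37/12 / 13/4 = 37/39

37/39


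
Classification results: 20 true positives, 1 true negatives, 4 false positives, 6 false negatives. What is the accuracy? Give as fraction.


Accuracy = (TP + TN) / (TP + TN + FP + FN)
TP + TN = 20 + 1 = 21
Total = 20 + 1 + 4 + 6 = 31
Accuracy = 21 / 31 = 21/31

21/31


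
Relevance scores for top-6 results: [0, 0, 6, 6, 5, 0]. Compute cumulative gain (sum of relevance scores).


Cumulative Gain = sum of relevance scores
Position 1: rel=0, running sum=0
Position 2: rel=0, running sum=0
Position 3: rel=6, running sum=6
Position 4: rel=6, running sum=12
Position 5: rel=5, running sum=17
Position 6: rel=0, running sum=17
CG = 17

17


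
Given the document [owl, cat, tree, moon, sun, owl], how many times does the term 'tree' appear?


Document has 6 words
Scanning for 'tree':
Found at positions: [2]
Count = 1

1


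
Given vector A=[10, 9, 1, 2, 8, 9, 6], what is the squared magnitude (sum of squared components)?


|A|^2 = sum of squared components
A[0]^2 = 10^2 = 100
A[1]^2 = 9^2 = 81
A[2]^2 = 1^2 = 1
A[3]^2 = 2^2 = 4
A[4]^2 = 8^2 = 64
A[5]^2 = 9^2 = 81
A[6]^2 = 6^2 = 36
Sum = 100 + 81 + 1 + 4 + 64 + 81 + 36 = 367

367


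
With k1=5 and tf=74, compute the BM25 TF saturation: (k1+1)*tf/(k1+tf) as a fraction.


BM25 TF component = (k1+1)*tf / (k1+tf)
k1 = 5, tf = 74
Numerator = (5+1)*74 = 444
Denominator = 5 + 74 = 79
= 444/79 = 444/79

444/79


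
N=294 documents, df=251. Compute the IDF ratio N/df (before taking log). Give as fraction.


IDF ratio = N / df
= 294 / 251
= 294/251

294/251


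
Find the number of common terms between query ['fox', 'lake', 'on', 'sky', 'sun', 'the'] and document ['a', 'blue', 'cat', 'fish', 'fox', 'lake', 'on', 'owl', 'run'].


Query terms: ['fox', 'lake', 'on', 'sky', 'sun', 'the']
Document terms: ['a', 'blue', 'cat', 'fish', 'fox', 'lake', 'on', 'owl', 'run']
Common terms: ['fox', 'lake', 'on']
Overlap count = 3

3


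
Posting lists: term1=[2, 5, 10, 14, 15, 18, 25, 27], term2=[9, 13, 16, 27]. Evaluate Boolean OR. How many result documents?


Boolean OR: find union of posting lists
term1 docs: [2, 5, 10, 14, 15, 18, 25, 27]
term2 docs: [9, 13, 16, 27]
Union: [2, 5, 9, 10, 13, 14, 15, 16, 18, 25, 27]
|union| = 11

11


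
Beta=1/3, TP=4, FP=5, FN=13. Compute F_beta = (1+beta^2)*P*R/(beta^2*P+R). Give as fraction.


P = TP/(TP+FP) = 4/9 = 4/9
R = TP/(TP+FN) = 4/17 = 4/17
beta^2 = 1/3^2 = 1/9
(1 + beta^2) = 10/9
Numerator = (1+beta^2)*P*R = 160/1377
Denominator = beta^2*P + R = 4/81 + 4/17 = 392/1377
F_beta = 20/49

20/49


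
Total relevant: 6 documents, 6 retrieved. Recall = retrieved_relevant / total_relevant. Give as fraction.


Recall = retrieved_relevant / total_relevant
= 6 / 6
= 6 / (6 + 0)
= 1

1


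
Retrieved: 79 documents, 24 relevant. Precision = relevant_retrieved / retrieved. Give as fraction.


Precision = relevant_retrieved / total_retrieved
= 24 / 79
= 24 / (24 + 55)
= 24/79

24/79


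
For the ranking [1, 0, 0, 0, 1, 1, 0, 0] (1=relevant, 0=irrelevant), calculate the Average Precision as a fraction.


Computing P@k for each relevant position:
Position 1: relevant, P@1 = 1/1 = 1
Position 2: not relevant
Position 3: not relevant
Position 4: not relevant
Position 5: relevant, P@5 = 2/5 = 2/5
Position 6: relevant, P@6 = 3/6 = 1/2
Position 7: not relevant
Position 8: not relevant
Sum of P@k = 1 + 2/5 + 1/2 = 19/10
AP = 19/10 / 3 = 19/30

19/30


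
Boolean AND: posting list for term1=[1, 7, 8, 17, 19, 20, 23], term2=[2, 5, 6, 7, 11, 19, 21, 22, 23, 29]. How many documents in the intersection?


Boolean AND: find intersection of posting lists
term1 docs: [1, 7, 8, 17, 19, 20, 23]
term2 docs: [2, 5, 6, 7, 11, 19, 21, 22, 23, 29]
Intersection: [7, 19, 23]
|intersection| = 3

3


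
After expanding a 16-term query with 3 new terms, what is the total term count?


Original terms: 16
Expansion terms: 3
Total = 16 + 3 = 19

19


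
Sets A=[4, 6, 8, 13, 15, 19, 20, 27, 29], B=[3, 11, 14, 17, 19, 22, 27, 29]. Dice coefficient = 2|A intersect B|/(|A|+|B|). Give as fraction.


A intersect B = [19, 27, 29]
|A intersect B| = 3
|A| = 9, |B| = 8
Dice = 2*3 / (9+8)
= 6 / 17 = 6/17

6/17


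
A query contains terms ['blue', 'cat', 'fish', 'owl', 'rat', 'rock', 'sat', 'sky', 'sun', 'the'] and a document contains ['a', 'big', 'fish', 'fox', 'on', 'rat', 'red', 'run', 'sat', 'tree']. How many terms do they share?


Query terms: ['blue', 'cat', 'fish', 'owl', 'rat', 'rock', 'sat', 'sky', 'sun', 'the']
Document terms: ['a', 'big', 'fish', 'fox', 'on', 'rat', 'red', 'run', 'sat', 'tree']
Common terms: ['fish', 'rat', 'sat']
Overlap count = 3

3


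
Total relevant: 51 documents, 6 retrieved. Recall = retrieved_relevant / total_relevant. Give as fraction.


Recall = retrieved_relevant / total_relevant
= 6 / 51
= 6 / (6 + 45)
= 2/17

2/17


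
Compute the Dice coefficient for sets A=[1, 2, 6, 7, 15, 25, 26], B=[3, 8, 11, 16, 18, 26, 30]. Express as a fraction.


A intersect B = [26]
|A intersect B| = 1
|A| = 7, |B| = 7
Dice = 2*1 / (7+7)
= 2 / 14 = 1/7

1/7


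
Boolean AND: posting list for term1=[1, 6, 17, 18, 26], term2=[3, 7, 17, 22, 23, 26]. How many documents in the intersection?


Boolean AND: find intersection of posting lists
term1 docs: [1, 6, 17, 18, 26]
term2 docs: [3, 7, 17, 22, 23, 26]
Intersection: [17, 26]
|intersection| = 2

2


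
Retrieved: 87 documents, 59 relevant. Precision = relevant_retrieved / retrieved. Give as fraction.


Precision = relevant_retrieved / total_retrieved
= 59 / 87
= 59 / (59 + 28)
= 59/87

59/87


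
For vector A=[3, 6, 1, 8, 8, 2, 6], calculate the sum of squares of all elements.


|A|^2 = sum of squared components
A[0]^2 = 3^2 = 9
A[1]^2 = 6^2 = 36
A[2]^2 = 1^2 = 1
A[3]^2 = 8^2 = 64
A[4]^2 = 8^2 = 64
A[5]^2 = 2^2 = 4
A[6]^2 = 6^2 = 36
Sum = 9 + 36 + 1 + 64 + 64 + 4 + 36 = 214

214


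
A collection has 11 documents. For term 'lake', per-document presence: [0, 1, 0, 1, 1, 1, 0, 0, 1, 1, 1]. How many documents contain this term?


Checking each document for 'lake':
Doc 1: absent
Doc 2: present
Doc 3: absent
Doc 4: present
Doc 5: present
Doc 6: present
Doc 7: absent
Doc 8: absent
Doc 9: present
Doc 10: present
Doc 11: present
df = sum of presences = 0 + 1 + 0 + 1 + 1 + 1 + 0 + 0 + 1 + 1 + 1 = 7

7


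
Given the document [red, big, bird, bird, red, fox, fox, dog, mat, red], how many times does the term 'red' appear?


Document has 10 words
Scanning for 'red':
Found at positions: [0, 4, 9]
Count = 3

3


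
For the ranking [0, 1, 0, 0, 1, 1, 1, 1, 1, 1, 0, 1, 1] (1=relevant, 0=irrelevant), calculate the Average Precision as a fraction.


Computing P@k for each relevant position:
Position 1: not relevant
Position 2: relevant, P@2 = 1/2 = 1/2
Position 3: not relevant
Position 4: not relevant
Position 5: relevant, P@5 = 2/5 = 2/5
Position 6: relevant, P@6 = 3/6 = 1/2
Position 7: relevant, P@7 = 4/7 = 4/7
Position 8: relevant, P@8 = 5/8 = 5/8
Position 9: relevant, P@9 = 6/9 = 2/3
Position 10: relevant, P@10 = 7/10 = 7/10
Position 11: not relevant
Position 12: relevant, P@12 = 8/12 = 2/3
Position 13: relevant, P@13 = 9/13 = 9/13
Sum of P@k = 1/2 + 2/5 + 1/2 + 4/7 + 5/8 + 2/3 + 7/10 + 2/3 + 9/13 = 58117/10920
AP = 58117/10920 / 9 = 58117/98280

58117/98280


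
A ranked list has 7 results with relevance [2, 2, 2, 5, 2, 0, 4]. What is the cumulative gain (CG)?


Cumulative Gain = sum of relevance scores
Position 1: rel=2, running sum=2
Position 2: rel=2, running sum=4
Position 3: rel=2, running sum=6
Position 4: rel=5, running sum=11
Position 5: rel=2, running sum=13
Position 6: rel=0, running sum=13
Position 7: rel=4, running sum=17
CG = 17

17


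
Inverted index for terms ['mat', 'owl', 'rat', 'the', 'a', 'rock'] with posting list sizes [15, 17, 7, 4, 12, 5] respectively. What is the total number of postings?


Summing posting list sizes:
'mat': 15 postings
'owl': 17 postings
'rat': 7 postings
'the': 4 postings
'a': 12 postings
'rock': 5 postings
Total = 15 + 17 + 7 + 4 + 12 + 5 = 60

60


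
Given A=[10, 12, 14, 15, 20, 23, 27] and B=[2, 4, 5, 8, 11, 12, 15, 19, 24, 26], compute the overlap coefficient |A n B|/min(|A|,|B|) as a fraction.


A intersect B = [12, 15]
|A intersect B| = 2
min(|A|, |B|) = min(7, 10) = 7
Overlap = 2 / 7 = 2/7

2/7


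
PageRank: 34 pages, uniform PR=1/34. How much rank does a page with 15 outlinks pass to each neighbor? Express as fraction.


Initial PR = 1/34 = 1/34
Outlinks = 15
Contribution per link = PR / outlinks
= 1/34 / 15
= 1/510

1/510


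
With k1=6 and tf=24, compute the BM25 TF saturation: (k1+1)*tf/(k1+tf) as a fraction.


BM25 TF component = (k1+1)*tf / (k1+tf)
k1 = 6, tf = 24
Numerator = (6+1)*24 = 168
Denominator = 6 + 24 = 30
= 168/30 = 28/5

28/5


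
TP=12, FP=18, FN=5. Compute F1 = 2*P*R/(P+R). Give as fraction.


F1 = 2 * P * R / (P + R)
P = TP/(TP+FP) = 12/30 = 2/5
R = TP/(TP+FN) = 12/17 = 12/17
2 * P * R = 2 * 2/5 * 12/17 = 48/85
P + R = 2/5 + 12/17 = 94/85
F1 = 48/85 / 94/85 = 24/47

24/47


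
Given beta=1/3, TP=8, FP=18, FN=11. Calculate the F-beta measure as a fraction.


P = TP/(TP+FP) = 8/26 = 4/13
R = TP/(TP+FN) = 8/19 = 8/19
beta^2 = 1/3^2 = 1/9
(1 + beta^2) = 10/9
Numerator = (1+beta^2)*P*R = 320/2223
Denominator = beta^2*P + R = 4/117 + 8/19 = 1012/2223
F_beta = 80/253

80/253


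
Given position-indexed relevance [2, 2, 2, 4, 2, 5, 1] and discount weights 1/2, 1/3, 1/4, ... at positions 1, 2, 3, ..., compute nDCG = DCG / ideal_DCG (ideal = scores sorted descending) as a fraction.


Position discount weights w_i = 1/(i+1) for i=1..7:
Weights = [1/2, 1/3, 1/4, 1/5, 1/6, 1/7, 1/8]
Actual relevance: [2, 2, 2, 4, 2, 5, 1]
DCG = 2/2 + 2/3 + 2/4 + 4/5 + 2/6 + 5/7 + 1/8 = 1159/280
Ideal relevance (sorted desc): [5, 4, 2, 2, 2, 2, 1]
Ideal DCG = 5/2 + 4/3 + 2/4 + 2/5 + 2/6 + 2/7 + 1/8 = 4601/840
nDCG = DCG / ideal_DCG = 1159/280 / 4601/840 = 3477/4601

3477/4601


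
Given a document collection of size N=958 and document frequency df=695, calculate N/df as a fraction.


IDF ratio = N / df
= 958 / 695
= 958/695

958/695


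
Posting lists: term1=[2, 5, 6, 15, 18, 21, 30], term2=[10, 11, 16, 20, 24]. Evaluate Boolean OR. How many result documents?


Boolean OR: find union of posting lists
term1 docs: [2, 5, 6, 15, 18, 21, 30]
term2 docs: [10, 11, 16, 20, 24]
Union: [2, 5, 6, 10, 11, 15, 16, 18, 20, 21, 24, 30]
|union| = 12

12


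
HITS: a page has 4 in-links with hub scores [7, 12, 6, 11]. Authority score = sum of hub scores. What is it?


Authority = sum of hub scores of in-linkers
In-link 1: hub score = 7
In-link 2: hub score = 12
In-link 3: hub score = 6
In-link 4: hub score = 11
Authority = 7 + 12 + 6 + 11 = 36

36


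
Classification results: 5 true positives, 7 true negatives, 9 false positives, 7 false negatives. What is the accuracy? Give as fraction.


Accuracy = (TP + TN) / (TP + TN + FP + FN)
TP + TN = 5 + 7 = 12
Total = 5 + 7 + 9 + 7 = 28
Accuracy = 12 / 28 = 3/7

3/7


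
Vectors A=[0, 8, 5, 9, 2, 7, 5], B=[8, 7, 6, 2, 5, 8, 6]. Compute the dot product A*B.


Dot product = sum of element-wise products
A[0]*B[0] = 0*8 = 0
A[1]*B[1] = 8*7 = 56
A[2]*B[2] = 5*6 = 30
A[3]*B[3] = 9*2 = 18
A[4]*B[4] = 2*5 = 10
A[5]*B[5] = 7*8 = 56
A[6]*B[6] = 5*6 = 30
Sum = 0 + 56 + 30 + 18 + 10 + 56 + 30 = 200

200


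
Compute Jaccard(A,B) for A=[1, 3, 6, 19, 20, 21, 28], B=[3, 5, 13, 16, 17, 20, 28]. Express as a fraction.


A intersect B = [3, 20, 28]
|A intersect B| = 3
A union B = [1, 3, 5, 6, 13, 16, 17, 19, 20, 21, 28]
|A union B| = 11
Jaccard = 3/11 = 3/11

3/11


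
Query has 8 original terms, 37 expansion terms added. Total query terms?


Original terms: 8
Expansion terms: 37
Total = 8 + 37 = 45

45


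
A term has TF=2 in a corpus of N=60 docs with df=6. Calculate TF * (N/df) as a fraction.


TF * (N/df)
= 2 * (60/6)
= 2 * 10
= 20

20


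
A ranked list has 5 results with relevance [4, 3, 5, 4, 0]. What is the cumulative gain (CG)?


Cumulative Gain = sum of relevance scores
Position 1: rel=4, running sum=4
Position 2: rel=3, running sum=7
Position 3: rel=5, running sum=12
Position 4: rel=4, running sum=16
Position 5: rel=0, running sum=16
CG = 16

16


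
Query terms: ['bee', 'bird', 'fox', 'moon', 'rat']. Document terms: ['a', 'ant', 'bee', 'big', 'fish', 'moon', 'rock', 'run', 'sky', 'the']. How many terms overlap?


Query terms: ['bee', 'bird', 'fox', 'moon', 'rat']
Document terms: ['a', 'ant', 'bee', 'big', 'fish', 'moon', 'rock', 'run', 'sky', 'the']
Common terms: ['bee', 'moon']
Overlap count = 2

2


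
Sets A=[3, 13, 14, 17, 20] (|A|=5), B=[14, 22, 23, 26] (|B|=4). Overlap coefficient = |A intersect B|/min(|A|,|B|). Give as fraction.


A intersect B = [14]
|A intersect B| = 1
min(|A|, |B|) = min(5, 4) = 4
Overlap = 1 / 4 = 1/4

1/4


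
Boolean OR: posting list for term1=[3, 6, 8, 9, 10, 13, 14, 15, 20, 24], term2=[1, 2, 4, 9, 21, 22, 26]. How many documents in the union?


Boolean OR: find union of posting lists
term1 docs: [3, 6, 8, 9, 10, 13, 14, 15, 20, 24]
term2 docs: [1, 2, 4, 9, 21, 22, 26]
Union: [1, 2, 3, 4, 6, 8, 9, 10, 13, 14, 15, 20, 21, 22, 24, 26]
|union| = 16

16


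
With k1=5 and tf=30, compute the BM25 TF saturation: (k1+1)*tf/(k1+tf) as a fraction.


BM25 TF component = (k1+1)*tf / (k1+tf)
k1 = 5, tf = 30
Numerator = (5+1)*30 = 180
Denominator = 5 + 30 = 35
= 180/35 = 36/7

36/7


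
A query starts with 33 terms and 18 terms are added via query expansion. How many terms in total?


Original terms: 33
Expansion terms: 18
Total = 33 + 18 = 51

51


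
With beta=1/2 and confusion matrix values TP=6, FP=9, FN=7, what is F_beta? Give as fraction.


P = TP/(TP+FP) = 6/15 = 2/5
R = TP/(TP+FN) = 6/13 = 6/13
beta^2 = 1/2^2 = 1/4
(1 + beta^2) = 5/4
Numerator = (1+beta^2)*P*R = 3/13
Denominator = beta^2*P + R = 1/10 + 6/13 = 73/130
F_beta = 30/73

30/73


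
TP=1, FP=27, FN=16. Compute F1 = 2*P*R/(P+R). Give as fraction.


F1 = 2 * P * R / (P + R)
P = TP/(TP+FP) = 1/28 = 1/28
R = TP/(TP+FN) = 1/17 = 1/17
2 * P * R = 2 * 1/28 * 1/17 = 1/238
P + R = 1/28 + 1/17 = 45/476
F1 = 1/238 / 45/476 = 2/45

2/45


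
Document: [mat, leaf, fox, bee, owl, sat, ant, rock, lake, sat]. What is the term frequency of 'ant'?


Document has 10 words
Scanning for 'ant':
Found at positions: [6]
Count = 1

1


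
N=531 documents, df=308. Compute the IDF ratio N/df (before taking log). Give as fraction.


IDF ratio = N / df
= 531 / 308
= 531/308

531/308


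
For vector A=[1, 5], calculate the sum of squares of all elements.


|A|^2 = sum of squared components
A[0]^2 = 1^2 = 1
A[1]^2 = 5^2 = 25
Sum = 1 + 25 = 26

26


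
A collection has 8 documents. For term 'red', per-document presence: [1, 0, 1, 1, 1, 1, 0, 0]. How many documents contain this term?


Checking each document for 'red':
Doc 1: present
Doc 2: absent
Doc 3: present
Doc 4: present
Doc 5: present
Doc 6: present
Doc 7: absent
Doc 8: absent
df = sum of presences = 1 + 0 + 1 + 1 + 1 + 1 + 0 + 0 = 5

5


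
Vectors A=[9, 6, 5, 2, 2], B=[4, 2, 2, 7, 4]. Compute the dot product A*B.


Dot product = sum of element-wise products
A[0]*B[0] = 9*4 = 36
A[1]*B[1] = 6*2 = 12
A[2]*B[2] = 5*2 = 10
A[3]*B[3] = 2*7 = 14
A[4]*B[4] = 2*4 = 8
Sum = 36 + 12 + 10 + 14 + 8 = 80

80


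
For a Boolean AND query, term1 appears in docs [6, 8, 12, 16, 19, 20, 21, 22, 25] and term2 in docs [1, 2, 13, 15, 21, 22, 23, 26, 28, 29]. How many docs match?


Boolean AND: find intersection of posting lists
term1 docs: [6, 8, 12, 16, 19, 20, 21, 22, 25]
term2 docs: [1, 2, 13, 15, 21, 22, 23, 26, 28, 29]
Intersection: [21, 22]
|intersection| = 2

2


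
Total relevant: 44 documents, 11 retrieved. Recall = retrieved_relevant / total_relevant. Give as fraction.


Recall = retrieved_relevant / total_relevant
= 11 / 44
= 11 / (11 + 33)
= 1/4

1/4


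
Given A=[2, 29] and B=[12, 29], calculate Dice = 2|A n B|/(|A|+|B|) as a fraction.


A intersect B = [29]
|A intersect B| = 1
|A| = 2, |B| = 2
Dice = 2*1 / (2+2)
= 2 / 4 = 1/2

1/2


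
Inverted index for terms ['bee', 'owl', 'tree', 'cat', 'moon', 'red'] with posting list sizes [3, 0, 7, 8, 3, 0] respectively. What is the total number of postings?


Summing posting list sizes:
'bee': 3 postings
'owl': 0 postings
'tree': 7 postings
'cat': 8 postings
'moon': 3 postings
'red': 0 postings
Total = 3 + 0 + 7 + 8 + 3 + 0 = 21

21


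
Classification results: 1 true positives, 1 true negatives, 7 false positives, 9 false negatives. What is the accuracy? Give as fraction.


Accuracy = (TP + TN) / (TP + TN + FP + FN)
TP + TN = 1 + 1 = 2
Total = 1 + 1 + 7 + 9 = 18
Accuracy = 2 / 18 = 1/9

1/9


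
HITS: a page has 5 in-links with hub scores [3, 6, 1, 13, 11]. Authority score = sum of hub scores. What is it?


Authority = sum of hub scores of in-linkers
In-link 1: hub score = 3
In-link 2: hub score = 6
In-link 3: hub score = 1
In-link 4: hub score = 13
In-link 5: hub score = 11
Authority = 3 + 6 + 1 + 13 + 11 = 34

34


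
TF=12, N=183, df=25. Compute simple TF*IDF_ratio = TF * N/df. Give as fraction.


TF * (N/df)
= 12 * (183/25)
= 12 * 183/25
= 2196/25

2196/25


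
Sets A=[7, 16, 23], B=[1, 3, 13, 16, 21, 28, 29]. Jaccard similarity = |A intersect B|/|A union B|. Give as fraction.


A intersect B = [16]
|A intersect B| = 1
A union B = [1, 3, 7, 13, 16, 21, 23, 28, 29]
|A union B| = 9
Jaccard = 1/9 = 1/9

1/9


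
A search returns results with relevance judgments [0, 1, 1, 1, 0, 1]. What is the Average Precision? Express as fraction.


Computing P@k for each relevant position:
Position 1: not relevant
Position 2: relevant, P@2 = 1/2 = 1/2
Position 3: relevant, P@3 = 2/3 = 2/3
Position 4: relevant, P@4 = 3/4 = 3/4
Position 5: not relevant
Position 6: relevant, P@6 = 4/6 = 2/3
Sum of P@k = 1/2 + 2/3 + 3/4 + 2/3 = 31/12
AP = 31/12 / 4 = 31/48

31/48


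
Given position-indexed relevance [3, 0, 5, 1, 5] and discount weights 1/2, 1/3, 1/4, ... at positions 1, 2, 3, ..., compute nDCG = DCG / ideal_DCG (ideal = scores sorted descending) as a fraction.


Position discount weights w_i = 1/(i+1) for i=1..5:
Weights = [1/2, 1/3, 1/4, 1/5, 1/6]
Actual relevance: [3, 0, 5, 1, 5]
DCG = 3/2 + 0/3 + 5/4 + 1/5 + 5/6 = 227/60
Ideal relevance (sorted desc): [5, 5, 3, 1, 0]
Ideal DCG = 5/2 + 5/3 + 3/4 + 1/5 + 0/6 = 307/60
nDCG = DCG / ideal_DCG = 227/60 / 307/60 = 227/307

227/307


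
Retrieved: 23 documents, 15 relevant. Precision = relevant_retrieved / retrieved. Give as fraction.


Precision = relevant_retrieved / total_retrieved
= 15 / 23
= 15 / (15 + 8)
= 15/23

15/23


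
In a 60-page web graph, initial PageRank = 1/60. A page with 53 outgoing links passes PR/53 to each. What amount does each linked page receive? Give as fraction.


Initial PR = 1/60 = 1/60
Outlinks = 53
Contribution per link = PR / outlinks
= 1/60 / 53
= 1/3180

1/3180


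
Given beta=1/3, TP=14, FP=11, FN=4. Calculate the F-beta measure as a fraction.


P = TP/(TP+FP) = 14/25 = 14/25
R = TP/(TP+FN) = 14/18 = 7/9
beta^2 = 1/3^2 = 1/9
(1 + beta^2) = 10/9
Numerator = (1+beta^2)*P*R = 196/405
Denominator = beta^2*P + R = 14/225 + 7/9 = 21/25
F_beta = 140/243

140/243


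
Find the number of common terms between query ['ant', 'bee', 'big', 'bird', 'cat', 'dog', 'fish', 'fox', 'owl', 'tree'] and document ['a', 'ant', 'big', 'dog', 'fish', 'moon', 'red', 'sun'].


Query terms: ['ant', 'bee', 'big', 'bird', 'cat', 'dog', 'fish', 'fox', 'owl', 'tree']
Document terms: ['a', 'ant', 'big', 'dog', 'fish', 'moon', 'red', 'sun']
Common terms: ['ant', 'big', 'dog', 'fish']
Overlap count = 4

4


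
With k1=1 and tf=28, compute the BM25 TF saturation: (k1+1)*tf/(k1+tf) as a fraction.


BM25 TF component = (k1+1)*tf / (k1+tf)
k1 = 1, tf = 28
Numerator = (1+1)*28 = 56
Denominator = 1 + 28 = 29
= 56/29 = 56/29

56/29


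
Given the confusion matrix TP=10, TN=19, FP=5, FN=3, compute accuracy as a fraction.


Accuracy = (TP + TN) / (TP + TN + FP + FN)
TP + TN = 10 + 19 = 29
Total = 10 + 19 + 5 + 3 = 37
Accuracy = 29 / 37 = 29/37

29/37


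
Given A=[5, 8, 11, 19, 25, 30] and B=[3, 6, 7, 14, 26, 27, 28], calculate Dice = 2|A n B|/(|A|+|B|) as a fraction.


A intersect B = []
|A intersect B| = 0
|A| = 6, |B| = 7
Dice = 2*0 / (6+7)
= 0 / 13 = 0

0


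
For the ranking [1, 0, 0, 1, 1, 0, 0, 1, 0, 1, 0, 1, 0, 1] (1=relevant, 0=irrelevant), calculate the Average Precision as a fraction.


Computing P@k for each relevant position:
Position 1: relevant, P@1 = 1/1 = 1
Position 2: not relevant
Position 3: not relevant
Position 4: relevant, P@4 = 2/4 = 1/2
Position 5: relevant, P@5 = 3/5 = 3/5
Position 6: not relevant
Position 7: not relevant
Position 8: relevant, P@8 = 4/8 = 1/2
Position 9: not relevant
Position 10: relevant, P@10 = 5/10 = 1/2
Position 11: not relevant
Position 12: relevant, P@12 = 6/12 = 1/2
Position 13: not relevant
Position 14: relevant, P@14 = 7/14 = 1/2
Sum of P@k = 1 + 1/2 + 3/5 + 1/2 + 1/2 + 1/2 + 1/2 = 41/10
AP = 41/10 / 7 = 41/70

41/70


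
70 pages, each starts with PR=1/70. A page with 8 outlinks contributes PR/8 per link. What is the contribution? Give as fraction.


Initial PR = 1/70 = 1/70
Outlinks = 8
Contribution per link = PR / outlinks
= 1/70 / 8
= 1/560

1/560


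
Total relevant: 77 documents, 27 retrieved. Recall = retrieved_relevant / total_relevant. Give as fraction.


Recall = retrieved_relevant / total_relevant
= 27 / 77
= 27 / (27 + 50)
= 27/77

27/77


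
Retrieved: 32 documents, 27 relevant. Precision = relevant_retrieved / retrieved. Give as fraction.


Precision = relevant_retrieved / total_retrieved
= 27 / 32
= 27 / (27 + 5)
= 27/32

27/32


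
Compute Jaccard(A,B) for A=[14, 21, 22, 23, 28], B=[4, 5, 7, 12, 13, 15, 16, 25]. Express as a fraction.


A intersect B = []
|A intersect B| = 0
A union B = [4, 5, 7, 12, 13, 14, 15, 16, 21, 22, 23, 25, 28]
|A union B| = 13
Jaccard = 0/13 = 0

0


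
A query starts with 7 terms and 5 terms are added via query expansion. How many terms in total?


Original terms: 7
Expansion terms: 5
Total = 7 + 5 = 12

12


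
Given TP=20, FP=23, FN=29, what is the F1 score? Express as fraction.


F1 = 2 * P * R / (P + R)
P = TP/(TP+FP) = 20/43 = 20/43
R = TP/(TP+FN) = 20/49 = 20/49
2 * P * R = 2 * 20/43 * 20/49 = 800/2107
P + R = 20/43 + 20/49 = 1840/2107
F1 = 800/2107 / 1840/2107 = 10/23

10/23


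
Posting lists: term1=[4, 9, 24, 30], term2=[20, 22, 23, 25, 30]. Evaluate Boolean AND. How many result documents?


Boolean AND: find intersection of posting lists
term1 docs: [4, 9, 24, 30]
term2 docs: [20, 22, 23, 25, 30]
Intersection: [30]
|intersection| = 1

1


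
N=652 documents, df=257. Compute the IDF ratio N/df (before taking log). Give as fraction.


IDF ratio = N / df
= 652 / 257
= 652/257

652/257


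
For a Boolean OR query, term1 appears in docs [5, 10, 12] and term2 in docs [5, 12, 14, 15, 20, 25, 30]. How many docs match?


Boolean OR: find union of posting lists
term1 docs: [5, 10, 12]
term2 docs: [5, 12, 14, 15, 20, 25, 30]
Union: [5, 10, 12, 14, 15, 20, 25, 30]
|union| = 8

8


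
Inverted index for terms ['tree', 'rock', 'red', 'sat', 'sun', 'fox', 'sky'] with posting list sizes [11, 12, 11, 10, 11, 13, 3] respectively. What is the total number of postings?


Summing posting list sizes:
'tree': 11 postings
'rock': 12 postings
'red': 11 postings
'sat': 10 postings
'sun': 11 postings
'fox': 13 postings
'sky': 3 postings
Total = 11 + 12 + 11 + 10 + 11 + 13 + 3 = 71

71


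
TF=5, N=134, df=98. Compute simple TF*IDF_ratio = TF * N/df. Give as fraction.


TF * (N/df)
= 5 * (134/98)
= 5 * 67/49
= 335/49

335/49


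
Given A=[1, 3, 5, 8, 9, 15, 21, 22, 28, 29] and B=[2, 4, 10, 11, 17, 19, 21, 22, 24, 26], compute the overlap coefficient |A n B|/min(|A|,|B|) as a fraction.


A intersect B = [21, 22]
|A intersect B| = 2
min(|A|, |B|) = min(10, 10) = 10
Overlap = 2 / 10 = 1/5

1/5


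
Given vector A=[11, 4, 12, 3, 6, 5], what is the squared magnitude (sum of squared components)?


|A|^2 = sum of squared components
A[0]^2 = 11^2 = 121
A[1]^2 = 4^2 = 16
A[2]^2 = 12^2 = 144
A[3]^2 = 3^2 = 9
A[4]^2 = 6^2 = 36
A[5]^2 = 5^2 = 25
Sum = 121 + 16 + 144 + 9 + 36 + 25 = 351

351


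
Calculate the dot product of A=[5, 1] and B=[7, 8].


Dot product = sum of element-wise products
A[0]*B[0] = 5*7 = 35
A[1]*B[1] = 1*8 = 8
Sum = 35 + 8 = 43

43


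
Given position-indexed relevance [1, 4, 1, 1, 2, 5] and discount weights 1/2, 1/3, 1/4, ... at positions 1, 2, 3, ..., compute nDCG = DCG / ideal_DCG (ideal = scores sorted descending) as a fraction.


Position discount weights w_i = 1/(i+1) for i=1..6:
Weights = [1/2, 1/3, 1/4, 1/5, 1/6, 1/7]
Actual relevance: [1, 4, 1, 1, 2, 5]
DCG = 1/2 + 4/3 + 1/4 + 1/5 + 2/6 + 5/7 = 1399/420
Ideal relevance (sorted desc): [5, 4, 2, 1, 1, 1]
Ideal DCG = 5/2 + 4/3 + 2/4 + 1/5 + 1/6 + 1/7 = 339/70
nDCG = DCG / ideal_DCG = 1399/420 / 339/70 = 1399/2034

1399/2034


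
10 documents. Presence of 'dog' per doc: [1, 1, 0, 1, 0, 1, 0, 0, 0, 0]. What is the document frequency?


Checking each document for 'dog':
Doc 1: present
Doc 2: present
Doc 3: absent
Doc 4: present
Doc 5: absent
Doc 6: present
Doc 7: absent
Doc 8: absent
Doc 9: absent
Doc 10: absent
df = sum of presences = 1 + 1 + 0 + 1 + 0 + 1 + 0 + 0 + 0 + 0 = 4

4


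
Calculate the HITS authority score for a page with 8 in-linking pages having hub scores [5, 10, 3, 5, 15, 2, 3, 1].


Authority = sum of hub scores of in-linkers
In-link 1: hub score = 5
In-link 2: hub score = 10
In-link 3: hub score = 3
In-link 4: hub score = 5
In-link 5: hub score = 15
In-link 6: hub score = 2
In-link 7: hub score = 3
In-link 8: hub score = 1
Authority = 5 + 10 + 3 + 5 + 15 + 2 + 3 + 1 = 44

44


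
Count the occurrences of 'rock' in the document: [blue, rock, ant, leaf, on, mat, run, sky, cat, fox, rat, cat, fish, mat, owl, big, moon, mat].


Document has 18 words
Scanning for 'rock':
Found at positions: [1]
Count = 1

1


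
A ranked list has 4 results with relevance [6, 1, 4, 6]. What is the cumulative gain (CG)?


Cumulative Gain = sum of relevance scores
Position 1: rel=6, running sum=6
Position 2: rel=1, running sum=7
Position 3: rel=4, running sum=11
Position 4: rel=6, running sum=17
CG = 17

17


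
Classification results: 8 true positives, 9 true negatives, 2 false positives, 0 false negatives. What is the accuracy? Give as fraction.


Accuracy = (TP + TN) / (TP + TN + FP + FN)
TP + TN = 8 + 9 = 17
Total = 8 + 9 + 2 + 0 = 19
Accuracy = 17 / 19 = 17/19

17/19


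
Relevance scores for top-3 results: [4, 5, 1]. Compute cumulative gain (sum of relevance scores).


Cumulative Gain = sum of relevance scores
Position 1: rel=4, running sum=4
Position 2: rel=5, running sum=9
Position 3: rel=1, running sum=10
CG = 10

10


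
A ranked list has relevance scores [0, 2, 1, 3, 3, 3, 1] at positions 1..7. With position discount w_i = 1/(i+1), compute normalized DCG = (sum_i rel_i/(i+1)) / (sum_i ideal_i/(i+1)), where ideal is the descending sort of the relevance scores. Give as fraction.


Position discount weights w_i = 1/(i+1) for i=1..7:
Weights = [1/2, 1/3, 1/4, 1/5, 1/6, 1/7, 1/8]
Actual relevance: [0, 2, 1, 3, 3, 3, 1]
DCG = 0/2 + 2/3 + 1/4 + 3/5 + 3/6 + 3/7 + 1/8 = 2159/840
Ideal relevance (sorted desc): [3, 3, 3, 2, 1, 1, 0]
Ideal DCG = 3/2 + 3/3 + 3/4 + 2/5 + 1/6 + 1/7 + 0/8 = 1663/420
nDCG = DCG / ideal_DCG = 2159/840 / 1663/420 = 2159/3326

2159/3326


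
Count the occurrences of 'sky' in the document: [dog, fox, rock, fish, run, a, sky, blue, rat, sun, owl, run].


Document has 12 words
Scanning for 'sky':
Found at positions: [6]
Count = 1

1


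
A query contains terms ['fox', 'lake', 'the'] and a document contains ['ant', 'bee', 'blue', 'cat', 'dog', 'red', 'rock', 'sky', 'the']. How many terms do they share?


Query terms: ['fox', 'lake', 'the']
Document terms: ['ant', 'bee', 'blue', 'cat', 'dog', 'red', 'rock', 'sky', 'the']
Common terms: ['the']
Overlap count = 1

1


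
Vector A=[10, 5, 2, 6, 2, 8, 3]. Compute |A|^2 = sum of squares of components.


|A|^2 = sum of squared components
A[0]^2 = 10^2 = 100
A[1]^2 = 5^2 = 25
A[2]^2 = 2^2 = 4
A[3]^2 = 6^2 = 36
A[4]^2 = 2^2 = 4
A[5]^2 = 8^2 = 64
A[6]^2 = 3^2 = 9
Sum = 100 + 25 + 4 + 36 + 4 + 64 + 9 = 242

242


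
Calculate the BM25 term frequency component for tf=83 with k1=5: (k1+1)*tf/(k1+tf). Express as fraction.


BM25 TF component = (k1+1)*tf / (k1+tf)
k1 = 5, tf = 83
Numerator = (5+1)*83 = 498
Denominator = 5 + 83 = 88
= 498/88 = 249/44

249/44


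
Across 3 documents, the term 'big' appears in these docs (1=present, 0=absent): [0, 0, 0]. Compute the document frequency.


Checking each document for 'big':
Doc 1: absent
Doc 2: absent
Doc 3: absent
df = sum of presences = 0 + 0 + 0 = 0

0


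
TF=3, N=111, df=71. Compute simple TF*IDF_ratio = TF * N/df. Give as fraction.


TF * (N/df)
= 3 * (111/71)
= 3 * 111/71
= 333/71

333/71


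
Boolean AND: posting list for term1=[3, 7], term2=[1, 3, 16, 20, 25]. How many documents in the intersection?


Boolean AND: find intersection of posting lists
term1 docs: [3, 7]
term2 docs: [1, 3, 16, 20, 25]
Intersection: [3]
|intersection| = 1

1


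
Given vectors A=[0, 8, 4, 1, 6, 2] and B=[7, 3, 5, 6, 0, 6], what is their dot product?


Dot product = sum of element-wise products
A[0]*B[0] = 0*7 = 0
A[1]*B[1] = 8*3 = 24
A[2]*B[2] = 4*5 = 20
A[3]*B[3] = 1*6 = 6
A[4]*B[4] = 6*0 = 0
A[5]*B[5] = 2*6 = 12
Sum = 0 + 24 + 20 + 6 + 0 + 12 = 62

62


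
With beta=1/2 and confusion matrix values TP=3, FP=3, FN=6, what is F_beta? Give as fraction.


P = TP/(TP+FP) = 3/6 = 1/2
R = TP/(TP+FN) = 3/9 = 1/3
beta^2 = 1/2^2 = 1/4
(1 + beta^2) = 5/4
Numerator = (1+beta^2)*P*R = 5/24
Denominator = beta^2*P + R = 1/8 + 1/3 = 11/24
F_beta = 5/11

5/11


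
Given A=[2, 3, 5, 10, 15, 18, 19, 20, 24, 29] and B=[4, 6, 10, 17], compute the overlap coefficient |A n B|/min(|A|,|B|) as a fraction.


A intersect B = [10]
|A intersect B| = 1
min(|A|, |B|) = min(10, 4) = 4
Overlap = 1 / 4 = 1/4

1/4


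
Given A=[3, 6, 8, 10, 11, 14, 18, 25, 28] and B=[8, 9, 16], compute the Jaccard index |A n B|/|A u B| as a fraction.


A intersect B = [8]
|A intersect B| = 1
A union B = [3, 6, 8, 9, 10, 11, 14, 16, 18, 25, 28]
|A union B| = 11
Jaccard = 1/11 = 1/11

1/11


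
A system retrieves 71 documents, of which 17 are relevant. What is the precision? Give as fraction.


Precision = relevant_retrieved / total_retrieved
= 17 / 71
= 17 / (17 + 54)
= 17/71

17/71


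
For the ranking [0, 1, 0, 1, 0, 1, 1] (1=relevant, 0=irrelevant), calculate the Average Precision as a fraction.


Computing P@k for each relevant position:
Position 1: not relevant
Position 2: relevant, P@2 = 1/2 = 1/2
Position 3: not relevant
Position 4: relevant, P@4 = 2/4 = 1/2
Position 5: not relevant
Position 6: relevant, P@6 = 3/6 = 1/2
Position 7: relevant, P@7 = 4/7 = 4/7
Sum of P@k = 1/2 + 1/2 + 1/2 + 4/7 = 29/14
AP = 29/14 / 4 = 29/56

29/56


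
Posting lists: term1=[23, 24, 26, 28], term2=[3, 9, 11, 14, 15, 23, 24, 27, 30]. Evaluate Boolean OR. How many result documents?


Boolean OR: find union of posting lists
term1 docs: [23, 24, 26, 28]
term2 docs: [3, 9, 11, 14, 15, 23, 24, 27, 30]
Union: [3, 9, 11, 14, 15, 23, 24, 26, 27, 28, 30]
|union| = 11

11


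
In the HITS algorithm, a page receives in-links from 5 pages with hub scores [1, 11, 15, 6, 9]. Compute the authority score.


Authority = sum of hub scores of in-linkers
In-link 1: hub score = 1
In-link 2: hub score = 11
In-link 3: hub score = 15
In-link 4: hub score = 6
In-link 5: hub score = 9
Authority = 1 + 11 + 15 + 6 + 9 = 42

42


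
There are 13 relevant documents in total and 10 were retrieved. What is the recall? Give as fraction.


Recall = retrieved_relevant / total_relevant
= 10 / 13
= 10 / (10 + 3)
= 10/13

10/13


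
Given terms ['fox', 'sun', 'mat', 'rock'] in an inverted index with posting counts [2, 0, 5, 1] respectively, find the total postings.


Summing posting list sizes:
'fox': 2 postings
'sun': 0 postings
'mat': 5 postings
'rock': 1 postings
Total = 2 + 0 + 5 + 1 = 8

8


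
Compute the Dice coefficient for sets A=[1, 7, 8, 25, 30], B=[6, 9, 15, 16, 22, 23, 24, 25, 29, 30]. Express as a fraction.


A intersect B = [25, 30]
|A intersect B| = 2
|A| = 5, |B| = 10
Dice = 2*2 / (5+10)
= 4 / 15 = 4/15

4/15


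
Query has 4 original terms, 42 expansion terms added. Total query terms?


Original terms: 4
Expansion terms: 42
Total = 4 + 42 = 46

46


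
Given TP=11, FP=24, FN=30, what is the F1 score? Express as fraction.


F1 = 2 * P * R / (P + R)
P = TP/(TP+FP) = 11/35 = 11/35
R = TP/(TP+FN) = 11/41 = 11/41
2 * P * R = 2 * 11/35 * 11/41 = 242/1435
P + R = 11/35 + 11/41 = 836/1435
F1 = 242/1435 / 836/1435 = 11/38

11/38


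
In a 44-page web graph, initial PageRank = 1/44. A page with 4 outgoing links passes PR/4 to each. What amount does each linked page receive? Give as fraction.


Initial PR = 1/44 = 1/44
Outlinks = 4
Contribution per link = PR / outlinks
= 1/44 / 4
= 1/176

1/176


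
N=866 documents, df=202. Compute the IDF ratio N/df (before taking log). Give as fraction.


IDF ratio = N / df
= 866 / 202
= 433/101

433/101


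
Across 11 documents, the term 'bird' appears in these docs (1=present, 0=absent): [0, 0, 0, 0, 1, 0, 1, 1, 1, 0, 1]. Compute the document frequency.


Checking each document for 'bird':
Doc 1: absent
Doc 2: absent
Doc 3: absent
Doc 4: absent
Doc 5: present
Doc 6: absent
Doc 7: present
Doc 8: present
Doc 9: present
Doc 10: absent
Doc 11: present
df = sum of presences = 0 + 0 + 0 + 0 + 1 + 0 + 1 + 1 + 1 + 0 + 1 = 5

5


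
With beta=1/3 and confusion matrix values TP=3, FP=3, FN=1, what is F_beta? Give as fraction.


P = TP/(TP+FP) = 3/6 = 1/2
R = TP/(TP+FN) = 3/4 = 3/4
beta^2 = 1/3^2 = 1/9
(1 + beta^2) = 10/9
Numerator = (1+beta^2)*P*R = 5/12
Denominator = beta^2*P + R = 1/18 + 3/4 = 29/36
F_beta = 15/29

15/29


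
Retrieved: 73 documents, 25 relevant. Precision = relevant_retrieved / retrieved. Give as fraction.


Precision = relevant_retrieved / total_retrieved
= 25 / 73
= 25 / (25 + 48)
= 25/73

25/73


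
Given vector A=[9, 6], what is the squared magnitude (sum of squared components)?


|A|^2 = sum of squared components
A[0]^2 = 9^2 = 81
A[1]^2 = 6^2 = 36
Sum = 81 + 36 = 117

117


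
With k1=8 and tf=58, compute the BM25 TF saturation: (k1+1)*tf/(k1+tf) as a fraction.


BM25 TF component = (k1+1)*tf / (k1+tf)
k1 = 8, tf = 58
Numerator = (8+1)*58 = 522
Denominator = 8 + 58 = 66
= 522/66 = 87/11

87/11


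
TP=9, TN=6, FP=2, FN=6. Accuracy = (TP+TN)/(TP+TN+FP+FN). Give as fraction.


Accuracy = (TP + TN) / (TP + TN + FP + FN)
TP + TN = 9 + 6 = 15
Total = 9 + 6 + 2 + 6 = 23
Accuracy = 15 / 23 = 15/23

15/23


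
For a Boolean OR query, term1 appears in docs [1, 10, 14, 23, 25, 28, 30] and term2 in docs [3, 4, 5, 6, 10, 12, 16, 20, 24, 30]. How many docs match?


Boolean OR: find union of posting lists
term1 docs: [1, 10, 14, 23, 25, 28, 30]
term2 docs: [3, 4, 5, 6, 10, 12, 16, 20, 24, 30]
Union: [1, 3, 4, 5, 6, 10, 12, 14, 16, 20, 23, 24, 25, 28, 30]
|union| = 15

15


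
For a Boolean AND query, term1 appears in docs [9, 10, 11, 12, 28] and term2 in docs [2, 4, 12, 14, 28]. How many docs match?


Boolean AND: find intersection of posting lists
term1 docs: [9, 10, 11, 12, 28]
term2 docs: [2, 4, 12, 14, 28]
Intersection: [12, 28]
|intersection| = 2

2


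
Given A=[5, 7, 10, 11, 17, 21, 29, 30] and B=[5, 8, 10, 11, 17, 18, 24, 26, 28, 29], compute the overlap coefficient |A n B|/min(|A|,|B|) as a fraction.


A intersect B = [5, 10, 11, 17, 29]
|A intersect B| = 5
min(|A|, |B|) = min(8, 10) = 8
Overlap = 5 / 8 = 5/8

5/8


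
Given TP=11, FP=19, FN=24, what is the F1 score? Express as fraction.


F1 = 2 * P * R / (P + R)
P = TP/(TP+FP) = 11/30 = 11/30
R = TP/(TP+FN) = 11/35 = 11/35
2 * P * R = 2 * 11/30 * 11/35 = 121/525
P + R = 11/30 + 11/35 = 143/210
F1 = 121/525 / 143/210 = 22/65

22/65


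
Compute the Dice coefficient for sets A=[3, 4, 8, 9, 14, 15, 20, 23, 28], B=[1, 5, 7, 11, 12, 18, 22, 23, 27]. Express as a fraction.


A intersect B = [23]
|A intersect B| = 1
|A| = 9, |B| = 9
Dice = 2*1 / (9+9)
= 2 / 18 = 1/9

1/9


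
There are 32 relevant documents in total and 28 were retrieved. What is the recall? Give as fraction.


Recall = retrieved_relevant / total_relevant
= 28 / 32
= 28 / (28 + 4)
= 7/8

7/8


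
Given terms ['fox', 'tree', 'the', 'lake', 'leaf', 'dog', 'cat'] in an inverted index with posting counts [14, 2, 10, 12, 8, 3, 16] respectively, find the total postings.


Summing posting list sizes:
'fox': 14 postings
'tree': 2 postings
'the': 10 postings
'lake': 12 postings
'leaf': 8 postings
'dog': 3 postings
'cat': 16 postings
Total = 14 + 2 + 10 + 12 + 8 + 3 + 16 = 65

65


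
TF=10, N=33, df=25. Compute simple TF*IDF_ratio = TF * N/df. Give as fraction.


TF * (N/df)
= 10 * (33/25)
= 10 * 33/25
= 66/5

66/5


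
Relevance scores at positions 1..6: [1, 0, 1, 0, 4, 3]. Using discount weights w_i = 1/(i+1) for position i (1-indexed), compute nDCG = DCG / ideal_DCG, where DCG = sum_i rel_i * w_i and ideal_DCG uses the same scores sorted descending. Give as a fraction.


Position discount weights w_i = 1/(i+1) for i=1..6:
Weights = [1/2, 1/3, 1/4, 1/5, 1/6, 1/7]
Actual relevance: [1, 0, 1, 0, 4, 3]
DCG = 1/2 + 0/3 + 1/4 + 0/5 + 4/6 + 3/7 = 155/84
Ideal relevance (sorted desc): [4, 3, 1, 1, 0, 0]
Ideal DCG = 4/2 + 3/3 + 1/4 + 1/5 + 0/6 + 0/7 = 69/20
nDCG = DCG / ideal_DCG = 155/84 / 69/20 = 775/1449

775/1449


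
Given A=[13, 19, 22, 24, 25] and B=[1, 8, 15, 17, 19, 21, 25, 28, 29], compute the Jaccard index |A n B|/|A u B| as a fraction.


A intersect B = [19, 25]
|A intersect B| = 2
A union B = [1, 8, 13, 15, 17, 19, 21, 22, 24, 25, 28, 29]
|A union B| = 12
Jaccard = 2/12 = 1/6

1/6


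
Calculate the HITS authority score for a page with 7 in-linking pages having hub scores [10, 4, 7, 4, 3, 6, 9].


Authority = sum of hub scores of in-linkers
In-link 1: hub score = 10
In-link 2: hub score = 4
In-link 3: hub score = 7
In-link 4: hub score = 4
In-link 5: hub score = 3
In-link 6: hub score = 6
In-link 7: hub score = 9
Authority = 10 + 4 + 7 + 4 + 3 + 6 + 9 = 43

43


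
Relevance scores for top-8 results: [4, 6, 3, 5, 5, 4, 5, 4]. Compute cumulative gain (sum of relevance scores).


Cumulative Gain = sum of relevance scores
Position 1: rel=4, running sum=4
Position 2: rel=6, running sum=10
Position 3: rel=3, running sum=13
Position 4: rel=5, running sum=18
Position 5: rel=5, running sum=23
Position 6: rel=4, running sum=27
Position 7: rel=5, running sum=32
Position 8: rel=4, running sum=36
CG = 36

36


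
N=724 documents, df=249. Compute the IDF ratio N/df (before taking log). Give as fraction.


IDF ratio = N / df
= 724 / 249
= 724/249

724/249
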